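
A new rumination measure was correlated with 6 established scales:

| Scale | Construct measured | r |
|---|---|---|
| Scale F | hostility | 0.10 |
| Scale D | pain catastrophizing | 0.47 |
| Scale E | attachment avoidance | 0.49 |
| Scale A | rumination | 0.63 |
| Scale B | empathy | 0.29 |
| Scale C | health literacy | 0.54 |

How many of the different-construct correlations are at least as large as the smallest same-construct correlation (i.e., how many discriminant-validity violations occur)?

0

Convergent (same construct = rumination): Scale A.
Smallest convergent = 0.63. Discriminant values: 0.10, 0.47, 0.49, 0.29, 0.54; count ≥ 0.63 → 0.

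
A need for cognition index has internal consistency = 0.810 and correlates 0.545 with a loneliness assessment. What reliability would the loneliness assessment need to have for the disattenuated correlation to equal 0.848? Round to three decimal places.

0.510

r_true = r_obs / √(r_xx · r_yy) ⇒ 0.848 = 0.545 / √(0.810 · r_yy).
√(0.810 · r_yy) = 0.545 / 0.848 = 0.6427; 0.810 · r_yy = 0.4131; r_yy = 0.4131 / 0.810 ≈ 0.510.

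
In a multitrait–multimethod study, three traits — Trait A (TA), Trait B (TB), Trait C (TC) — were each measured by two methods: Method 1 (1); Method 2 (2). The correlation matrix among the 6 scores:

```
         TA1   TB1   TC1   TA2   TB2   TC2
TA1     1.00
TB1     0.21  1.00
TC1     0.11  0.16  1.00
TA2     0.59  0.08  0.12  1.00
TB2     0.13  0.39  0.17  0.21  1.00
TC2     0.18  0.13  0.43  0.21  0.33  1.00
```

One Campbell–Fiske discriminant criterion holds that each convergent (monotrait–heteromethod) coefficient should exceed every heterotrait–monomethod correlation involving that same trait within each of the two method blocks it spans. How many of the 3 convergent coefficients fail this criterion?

0

Checking each validity diagonal entry against its comparison values:
TA (methods 1·2): 0.59 vs {0.21, 0.21, 0.11, 0.21} → pass.
TB (methods 1·2): 0.39 vs {0.21, 0.21, 0.16, 0.33} → pass.
TC (methods 1·2): 0.43 vs {0.11, 0.21, 0.16, 0.33} → pass.
0 of 3 fail.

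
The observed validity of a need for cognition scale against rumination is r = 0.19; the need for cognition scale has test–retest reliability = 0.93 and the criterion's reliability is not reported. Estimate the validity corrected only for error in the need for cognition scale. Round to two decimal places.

0.20

Single correction: r_c = r_obs / √r_xx = 0.19 / √0.93 = 0.19 / 0.9644 ≈ 0.20.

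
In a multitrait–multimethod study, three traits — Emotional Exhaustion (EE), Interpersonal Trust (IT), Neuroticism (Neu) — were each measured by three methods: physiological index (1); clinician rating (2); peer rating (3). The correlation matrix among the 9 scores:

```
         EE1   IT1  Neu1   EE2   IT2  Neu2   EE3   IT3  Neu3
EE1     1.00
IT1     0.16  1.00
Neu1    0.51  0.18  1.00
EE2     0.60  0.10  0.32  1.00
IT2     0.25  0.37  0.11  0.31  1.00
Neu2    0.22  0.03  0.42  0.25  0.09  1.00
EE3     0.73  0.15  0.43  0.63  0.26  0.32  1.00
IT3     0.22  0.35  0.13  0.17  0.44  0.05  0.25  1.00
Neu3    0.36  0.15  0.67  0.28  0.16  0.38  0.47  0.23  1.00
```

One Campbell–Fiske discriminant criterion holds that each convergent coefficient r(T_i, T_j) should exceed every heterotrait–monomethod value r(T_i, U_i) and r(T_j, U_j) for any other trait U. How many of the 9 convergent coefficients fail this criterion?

Convergent coefficients and their comparison sets:
EE (methods 1·2): 0.60 vs {0.16, 0.31, 0.51, 0.25} → pass.
EE (methods 1·3): 0.73 vs {0.16, 0.25, 0.51, 0.47} → pass.
EE (methods 2·3): 0.63 vs {0.31, 0.25, 0.25, 0.47} → pass.
IT (methods 1·2): 0.37 vs {0.16, 0.31, 0.18, 0.09} → pass.
IT (methods 1·3): 0.35 vs {0.16, 0.25, 0.18, 0.23} → pass.
IT (methods 2·3): 0.44 vs {0.31, 0.25, 0.09, 0.23} → pass.
Neu (methods 1·2): 0.42 vs {0.51, 0.25, 0.18, 0.09} → fail.
Neu (methods 1·3): 0.67 vs {0.51, 0.47, 0.18, 0.23} → pass.
Neu (methods 2·3): 0.38 vs {0.25, 0.47, 0.09, 0.23} → fail.
2 of 9 fail.

2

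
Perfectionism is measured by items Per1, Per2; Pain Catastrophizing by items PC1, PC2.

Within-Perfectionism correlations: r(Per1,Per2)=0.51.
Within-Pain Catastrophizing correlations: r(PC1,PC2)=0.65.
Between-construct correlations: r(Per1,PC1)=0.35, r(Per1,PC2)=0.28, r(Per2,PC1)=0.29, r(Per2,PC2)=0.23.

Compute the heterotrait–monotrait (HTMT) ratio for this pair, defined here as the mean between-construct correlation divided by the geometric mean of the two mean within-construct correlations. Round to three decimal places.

Mean between = 1.15/4 = 0.2875.
Mean within-Per = 0.51/1 = 0.5100; mean within-PC = 0.65/1 = 0.6500.
Geometric mean = √(0.5100 × 0.6500) = 0.5758.
HTMT = 0.2875 / 0.5758 = 0.499.

0.499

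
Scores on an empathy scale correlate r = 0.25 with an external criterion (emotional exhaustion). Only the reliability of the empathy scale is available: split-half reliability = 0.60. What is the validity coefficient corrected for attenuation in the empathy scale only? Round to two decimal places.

0.32

Single correction: r_c = r_obs / √r_xx = 0.25 / √0.60 = 0.25 / 0.7746 ≈ 0.32.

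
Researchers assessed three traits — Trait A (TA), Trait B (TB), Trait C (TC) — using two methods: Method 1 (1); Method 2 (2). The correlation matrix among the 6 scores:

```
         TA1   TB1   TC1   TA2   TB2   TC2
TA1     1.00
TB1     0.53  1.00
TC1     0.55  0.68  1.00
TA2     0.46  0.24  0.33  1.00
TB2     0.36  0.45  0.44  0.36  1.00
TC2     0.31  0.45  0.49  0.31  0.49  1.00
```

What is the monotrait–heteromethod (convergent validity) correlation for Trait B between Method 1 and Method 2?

0.45

Same trait (TB), different methods: r(TB1, TB2) = 0.45.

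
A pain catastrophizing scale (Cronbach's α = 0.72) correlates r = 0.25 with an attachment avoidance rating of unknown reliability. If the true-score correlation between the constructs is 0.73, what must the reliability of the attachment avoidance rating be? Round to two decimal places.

0.16

r_true = r_obs / √(r_xx · r_yy) ⇒ 0.73 = 0.25 / √(0.72 · r_yy).
√(0.72 · r_yy) = 0.25 / 0.73 = 0.3425; 0.72 · r_yy = 0.1173; r_yy = 0.1173 / 0.72 ≈ 0.16.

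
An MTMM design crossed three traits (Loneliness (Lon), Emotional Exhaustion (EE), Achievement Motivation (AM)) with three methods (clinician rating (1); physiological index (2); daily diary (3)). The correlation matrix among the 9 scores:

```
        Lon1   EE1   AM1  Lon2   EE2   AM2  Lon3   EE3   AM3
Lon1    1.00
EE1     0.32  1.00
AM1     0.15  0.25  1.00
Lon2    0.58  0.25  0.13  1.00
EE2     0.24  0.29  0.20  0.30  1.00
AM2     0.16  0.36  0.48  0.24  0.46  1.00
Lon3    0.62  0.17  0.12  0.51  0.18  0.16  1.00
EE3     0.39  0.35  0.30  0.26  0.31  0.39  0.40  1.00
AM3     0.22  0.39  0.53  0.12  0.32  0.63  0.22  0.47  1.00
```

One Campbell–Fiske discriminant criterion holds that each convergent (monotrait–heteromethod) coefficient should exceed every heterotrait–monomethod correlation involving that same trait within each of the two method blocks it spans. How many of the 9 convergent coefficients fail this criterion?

Checking each validity diagonal entry against its comparison values:
Lon (methods 1·2): 0.58 vs {0.32, 0.30, 0.15, 0.24} → pass.
Lon (methods 1·3): 0.62 vs {0.32, 0.40, 0.15, 0.22} → pass.
Lon (methods 2·3): 0.51 vs {0.30, 0.40, 0.24, 0.22} → pass.
EE (methods 1·2): 0.29 vs {0.32, 0.30, 0.25, 0.46} → fail.
EE (methods 1·3): 0.35 vs {0.32, 0.40, 0.25, 0.47} → fail.
EE (methods 2·3): 0.31 vs {0.30, 0.40, 0.46, 0.47} → fail.
AM (methods 1·2): 0.48 vs {0.15, 0.24, 0.25, 0.46} → pass.
AM (methods 1·3): 0.53 vs {0.15, 0.22, 0.25, 0.47} → pass.
AM (methods 2·3): 0.63 vs {0.24, 0.22, 0.46, 0.47} → pass.
3 of 9 fail.

3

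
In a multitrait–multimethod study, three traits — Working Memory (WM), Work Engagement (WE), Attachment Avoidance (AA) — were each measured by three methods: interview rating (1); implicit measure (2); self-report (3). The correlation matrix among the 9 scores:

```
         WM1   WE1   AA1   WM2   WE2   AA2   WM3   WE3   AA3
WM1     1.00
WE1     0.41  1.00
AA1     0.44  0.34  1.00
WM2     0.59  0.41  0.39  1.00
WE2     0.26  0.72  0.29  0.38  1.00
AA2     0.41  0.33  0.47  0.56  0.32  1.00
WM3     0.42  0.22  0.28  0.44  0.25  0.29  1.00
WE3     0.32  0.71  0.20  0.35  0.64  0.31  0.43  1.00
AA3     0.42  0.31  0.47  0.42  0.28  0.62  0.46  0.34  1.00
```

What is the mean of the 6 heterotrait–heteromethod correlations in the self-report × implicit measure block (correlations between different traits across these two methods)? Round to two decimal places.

HTHM values (method 3 × method 2): 0.25, 0.29, 0.35, 0.31, 0.42, 0.28; mean = 1.90/6 = 0.32.

0.32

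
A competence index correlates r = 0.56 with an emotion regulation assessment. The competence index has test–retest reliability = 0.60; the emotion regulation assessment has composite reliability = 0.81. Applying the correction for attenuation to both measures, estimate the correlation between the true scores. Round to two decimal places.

r_true = r_obs / √(r_xx · r_yy) = 0.56 / √(0.60 × 0.81) = 0.56 / √0.4860 = 0.56 / 0.6971 ≈ 0.80.

0.80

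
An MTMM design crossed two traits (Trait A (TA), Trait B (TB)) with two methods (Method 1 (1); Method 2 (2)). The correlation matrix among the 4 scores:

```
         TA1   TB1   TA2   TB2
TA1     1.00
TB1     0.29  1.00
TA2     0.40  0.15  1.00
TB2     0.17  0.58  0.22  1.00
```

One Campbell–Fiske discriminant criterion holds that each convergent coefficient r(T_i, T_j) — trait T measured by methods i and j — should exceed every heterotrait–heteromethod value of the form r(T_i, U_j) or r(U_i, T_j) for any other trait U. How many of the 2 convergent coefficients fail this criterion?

Checking each validity diagonal entry against its comparison values:
TA (methods 1·2): 0.40 vs {0.17, 0.15} → pass.
TB (methods 1·2): 0.58 vs {0.15, 0.17} → pass.
0 of 2 fail.

0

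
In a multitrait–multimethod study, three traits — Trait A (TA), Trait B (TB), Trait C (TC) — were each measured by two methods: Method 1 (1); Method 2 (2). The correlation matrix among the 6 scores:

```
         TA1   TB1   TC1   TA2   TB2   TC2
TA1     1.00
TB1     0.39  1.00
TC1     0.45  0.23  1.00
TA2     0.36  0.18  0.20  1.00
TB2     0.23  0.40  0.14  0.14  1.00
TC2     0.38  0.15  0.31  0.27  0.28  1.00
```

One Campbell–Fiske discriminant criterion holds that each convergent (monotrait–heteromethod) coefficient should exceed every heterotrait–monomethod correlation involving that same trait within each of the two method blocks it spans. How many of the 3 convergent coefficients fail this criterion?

2

Each convergent coefficient versus the relevant comparison correlations:
TA (methods 1·2): 0.36 vs {0.39, 0.14, 0.45, 0.27} → fail.
TB (methods 1·2): 0.40 vs {0.39, 0.14, 0.23, 0.28} → pass.
TC (methods 1·2): 0.31 vs {0.45, 0.27, 0.23, 0.28} → fail.
2 of 3 fail.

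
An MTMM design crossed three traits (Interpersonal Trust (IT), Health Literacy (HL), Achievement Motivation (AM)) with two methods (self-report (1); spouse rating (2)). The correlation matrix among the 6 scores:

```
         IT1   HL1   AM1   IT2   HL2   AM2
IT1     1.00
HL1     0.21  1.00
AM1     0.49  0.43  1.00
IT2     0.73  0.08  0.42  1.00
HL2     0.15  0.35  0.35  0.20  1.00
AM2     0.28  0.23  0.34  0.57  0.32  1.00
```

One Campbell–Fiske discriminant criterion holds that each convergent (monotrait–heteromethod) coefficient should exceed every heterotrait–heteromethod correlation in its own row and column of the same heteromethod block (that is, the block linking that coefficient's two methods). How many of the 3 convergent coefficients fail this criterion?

Each convergent coefficient versus the relevant comparison correlations:
IT (methods 1·2): 0.73 vs {0.15, 0.08, 0.28, 0.42} → pass.
HL (methods 1·2): 0.35 vs {0.08, 0.15, 0.23, 0.35} → fail.
AM (methods 1·2): 0.34 vs {0.42, 0.28, 0.35, 0.23} → fail.
2 of 3 fail.

2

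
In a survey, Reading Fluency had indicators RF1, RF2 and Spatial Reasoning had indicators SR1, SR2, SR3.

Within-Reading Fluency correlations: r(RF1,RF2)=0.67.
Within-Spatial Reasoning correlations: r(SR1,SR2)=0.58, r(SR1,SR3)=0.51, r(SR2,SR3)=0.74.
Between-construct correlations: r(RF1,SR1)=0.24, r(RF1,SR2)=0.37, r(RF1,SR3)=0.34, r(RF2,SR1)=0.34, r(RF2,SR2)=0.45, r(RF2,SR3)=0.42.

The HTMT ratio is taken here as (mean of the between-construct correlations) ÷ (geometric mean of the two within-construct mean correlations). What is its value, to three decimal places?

Mean heterotrait r = 2.16/6 = 0.3600.
Mean within-RF = 0.67/1 = 0.6700; mean within-SR = 1.83/3 = 0.6100.
Geometric mean = √(0.6700 × 0.6100) = 0.6393.
HTMT = 0.3600 / 0.6393 = 0.563.

0.563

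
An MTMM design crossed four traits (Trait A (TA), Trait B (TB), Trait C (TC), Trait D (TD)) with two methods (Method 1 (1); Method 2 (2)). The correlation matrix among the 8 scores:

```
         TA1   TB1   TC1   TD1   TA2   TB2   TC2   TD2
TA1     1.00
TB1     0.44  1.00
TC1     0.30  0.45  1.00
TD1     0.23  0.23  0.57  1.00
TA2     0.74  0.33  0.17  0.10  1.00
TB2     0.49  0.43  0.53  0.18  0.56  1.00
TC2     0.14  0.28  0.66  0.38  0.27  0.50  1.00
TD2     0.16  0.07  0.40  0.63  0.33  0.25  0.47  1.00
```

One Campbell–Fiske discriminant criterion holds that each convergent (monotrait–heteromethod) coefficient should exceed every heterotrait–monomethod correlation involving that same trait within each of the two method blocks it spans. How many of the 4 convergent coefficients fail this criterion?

Convergent coefficients and their comparison sets:
TA (methods 1·2): 0.74 vs {0.44, 0.56, 0.30, 0.27, 0.23, 0.33} → pass.
TB (methods 1·2): 0.43 vs {0.44, 0.56, 0.45, 0.50, 0.23, 0.25} → fail.
TC (methods 1·2): 0.66 vs {0.30, 0.27, 0.45, 0.50, 0.57, 0.47} → pass.
TD (methods 1·2): 0.63 vs {0.23, 0.33, 0.23, 0.25, 0.57, 0.47} → pass.
1 of 4 fail.

1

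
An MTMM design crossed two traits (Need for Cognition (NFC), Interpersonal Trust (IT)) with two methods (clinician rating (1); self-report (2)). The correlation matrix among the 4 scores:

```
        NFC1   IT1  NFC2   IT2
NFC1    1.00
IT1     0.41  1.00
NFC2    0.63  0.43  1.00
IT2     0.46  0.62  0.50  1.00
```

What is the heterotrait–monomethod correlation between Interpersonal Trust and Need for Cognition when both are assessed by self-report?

0.50

Different traits, same method: r(IT2, NFC2) = 0.50.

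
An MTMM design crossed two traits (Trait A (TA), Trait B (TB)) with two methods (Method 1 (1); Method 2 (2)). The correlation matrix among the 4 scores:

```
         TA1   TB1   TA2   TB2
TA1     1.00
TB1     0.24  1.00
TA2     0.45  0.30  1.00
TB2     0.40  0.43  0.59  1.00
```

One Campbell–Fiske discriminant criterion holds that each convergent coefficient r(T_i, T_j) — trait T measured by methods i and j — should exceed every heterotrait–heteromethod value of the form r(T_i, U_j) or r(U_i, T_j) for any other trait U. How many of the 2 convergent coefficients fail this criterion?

Convergent coefficients and their comparison sets:
TA (methods 1·2): 0.45 vs {0.40, 0.30} → pass.
TB (methods 1·2): 0.43 vs {0.30, 0.40} → pass.
0 of 2 fail.

0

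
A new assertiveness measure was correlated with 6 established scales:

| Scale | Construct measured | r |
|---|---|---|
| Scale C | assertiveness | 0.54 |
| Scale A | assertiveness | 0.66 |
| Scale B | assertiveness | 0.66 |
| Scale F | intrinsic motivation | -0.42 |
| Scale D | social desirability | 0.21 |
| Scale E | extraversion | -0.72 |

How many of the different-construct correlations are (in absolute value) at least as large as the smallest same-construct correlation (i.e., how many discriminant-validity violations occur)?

Convergent (same construct = assertiveness): Scale C, Scale A, Scale B.
Smallest convergent = 0.54. Discriminant |r|: 0.42, 0.21, 0.72; count ≥ 0.54 → 1.

1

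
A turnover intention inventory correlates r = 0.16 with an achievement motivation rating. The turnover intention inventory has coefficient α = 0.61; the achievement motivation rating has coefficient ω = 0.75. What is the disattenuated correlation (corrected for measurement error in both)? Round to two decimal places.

0.24

r_true = r_obs / √(r_xx · r_yy) = 0.16 / √(0.61 × 0.75) = 0.16 / √0.4575 = 0.16 / 0.6764 ≈ 0.24.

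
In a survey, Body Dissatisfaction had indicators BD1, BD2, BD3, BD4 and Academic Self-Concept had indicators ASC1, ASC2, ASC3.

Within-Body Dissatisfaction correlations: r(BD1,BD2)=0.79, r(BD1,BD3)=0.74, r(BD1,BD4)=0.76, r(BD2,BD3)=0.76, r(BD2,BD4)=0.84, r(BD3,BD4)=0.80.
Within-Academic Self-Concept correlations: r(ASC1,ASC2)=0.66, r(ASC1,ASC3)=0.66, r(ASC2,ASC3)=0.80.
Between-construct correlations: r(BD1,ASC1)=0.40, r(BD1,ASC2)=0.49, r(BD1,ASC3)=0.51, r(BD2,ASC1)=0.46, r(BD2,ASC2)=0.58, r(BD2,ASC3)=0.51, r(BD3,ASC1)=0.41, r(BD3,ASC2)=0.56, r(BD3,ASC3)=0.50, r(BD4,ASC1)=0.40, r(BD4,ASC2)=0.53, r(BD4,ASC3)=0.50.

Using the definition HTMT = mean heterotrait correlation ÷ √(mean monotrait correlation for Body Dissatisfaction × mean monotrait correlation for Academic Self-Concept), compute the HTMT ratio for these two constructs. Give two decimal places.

Mean heterotrait r = 5.85/12 = 0.4875.
Mean within-BD = 4.69/6 = 0.7817; mean within-ASC = 2.12/3 = 0.7067.
Geometric mean = √(0.7817 × 0.7067) = 0.7433.
HTMT = 0.4875 / 0.7433 = 0.66.

0.66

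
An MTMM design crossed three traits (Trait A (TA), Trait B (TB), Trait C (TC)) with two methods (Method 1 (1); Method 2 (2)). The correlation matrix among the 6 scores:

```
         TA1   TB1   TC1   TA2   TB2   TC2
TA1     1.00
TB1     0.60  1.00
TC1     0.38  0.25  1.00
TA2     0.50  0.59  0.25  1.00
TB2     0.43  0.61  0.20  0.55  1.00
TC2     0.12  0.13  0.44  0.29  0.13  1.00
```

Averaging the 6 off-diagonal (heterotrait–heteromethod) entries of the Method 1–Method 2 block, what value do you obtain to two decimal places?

0.29

HTHM values (method 1 × method 2): 0.43, 0.12, 0.59, 0.13, 0.25, 0.20; mean = 1.72/6 = 0.29.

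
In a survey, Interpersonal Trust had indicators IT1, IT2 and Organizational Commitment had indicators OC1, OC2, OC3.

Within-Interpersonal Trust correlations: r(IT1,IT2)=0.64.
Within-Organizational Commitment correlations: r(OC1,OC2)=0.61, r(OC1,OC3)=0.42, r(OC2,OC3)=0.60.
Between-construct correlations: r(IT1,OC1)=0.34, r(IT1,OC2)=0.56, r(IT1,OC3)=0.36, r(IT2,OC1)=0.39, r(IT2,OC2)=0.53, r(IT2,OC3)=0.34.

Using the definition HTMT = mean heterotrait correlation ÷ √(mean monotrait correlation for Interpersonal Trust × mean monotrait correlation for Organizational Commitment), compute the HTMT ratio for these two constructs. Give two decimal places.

Mean between = 2.52/6 = 0.4200.
Mean within-IT = 0.64/1 = 0.6400; mean within-OC = 1.63/3 = 0.5433.
Geometric mean = √(0.6400 × 0.5433) = 0.5897.
HTMT = 0.4200 / 0.5897 = 0.71.

0.71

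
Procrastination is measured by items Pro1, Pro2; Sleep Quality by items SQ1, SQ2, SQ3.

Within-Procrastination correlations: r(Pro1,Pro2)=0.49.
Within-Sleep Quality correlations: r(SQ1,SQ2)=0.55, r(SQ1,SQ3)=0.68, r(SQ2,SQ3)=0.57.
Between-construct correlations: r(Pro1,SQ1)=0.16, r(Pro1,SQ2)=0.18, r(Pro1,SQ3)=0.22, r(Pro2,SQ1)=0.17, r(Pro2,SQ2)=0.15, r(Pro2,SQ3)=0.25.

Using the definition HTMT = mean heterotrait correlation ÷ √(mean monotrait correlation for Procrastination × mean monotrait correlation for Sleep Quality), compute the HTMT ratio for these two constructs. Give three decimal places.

0.347

Between-construct mean = 1.13/6 = 0.1883.
Mean within-Pro = 0.49/1 = 0.4900; mean within-SQ = 1.80/3 = 0.6000.
Geometric mean = √(0.4900 × 0.6000) = 0.5422.
HTMT = 0.1883 / 0.5422 = 0.347.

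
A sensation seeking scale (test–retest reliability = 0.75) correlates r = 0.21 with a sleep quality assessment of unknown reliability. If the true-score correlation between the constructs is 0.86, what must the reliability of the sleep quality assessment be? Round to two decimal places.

r_true = r_obs / √(r_xx · r_yy) ⇒ 0.86 = 0.21 / √(0.75 · r_yy).
√(0.75 · r_yy) = 0.21 / 0.86 = 0.2442; 0.75 · r_yy = 0.0596; r_yy = 0.0596 / 0.75 ≈ 0.08.

0.08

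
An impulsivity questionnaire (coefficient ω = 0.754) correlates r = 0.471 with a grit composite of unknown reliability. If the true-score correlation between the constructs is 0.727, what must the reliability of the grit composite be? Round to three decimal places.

0.557

r_true = r_obs / √(r_xx · r_yy) ⇒ 0.727 = 0.471 / √(0.754 · r_yy).
√(0.754 · r_yy) = 0.471 / 0.727 = 0.6479; 0.754 · r_yy = 0.4198; r_yy = 0.4198 / 0.754 ≈ 0.557.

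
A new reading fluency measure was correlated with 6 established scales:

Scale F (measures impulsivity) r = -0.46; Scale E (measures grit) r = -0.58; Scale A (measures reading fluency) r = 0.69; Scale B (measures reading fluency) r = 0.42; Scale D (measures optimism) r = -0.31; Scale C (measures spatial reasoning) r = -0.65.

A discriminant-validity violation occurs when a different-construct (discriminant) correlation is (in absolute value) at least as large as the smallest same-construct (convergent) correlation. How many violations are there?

Convergent (same construct = reading fluency): Scale A, Scale B.
Smallest convergent = 0.42. Discriminant |r|: 0.46, 0.58, 0.31, 0.65; count ≥ 0.42 → 3.

3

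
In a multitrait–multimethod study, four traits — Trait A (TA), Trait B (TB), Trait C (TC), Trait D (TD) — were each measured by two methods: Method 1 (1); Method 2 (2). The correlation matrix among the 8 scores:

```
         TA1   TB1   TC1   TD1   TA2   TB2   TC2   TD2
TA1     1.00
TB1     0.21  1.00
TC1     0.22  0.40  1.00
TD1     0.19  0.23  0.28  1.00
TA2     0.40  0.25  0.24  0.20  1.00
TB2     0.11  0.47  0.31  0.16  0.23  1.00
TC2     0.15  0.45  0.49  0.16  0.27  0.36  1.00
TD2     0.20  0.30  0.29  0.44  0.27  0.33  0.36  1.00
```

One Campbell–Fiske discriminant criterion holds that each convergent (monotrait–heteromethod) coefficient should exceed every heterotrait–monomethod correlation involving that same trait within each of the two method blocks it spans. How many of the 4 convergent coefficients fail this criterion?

Each convergent coefficient versus the relevant comparison correlations:
TA (methods 1·2): 0.40 vs {0.21, 0.23, 0.22, 0.27, 0.19, 0.27} → pass.
TB (methods 1·2): 0.47 vs {0.21, 0.23, 0.40, 0.36, 0.23, 0.33} → pass.
TC (methods 1·2): 0.49 vs {0.22, 0.27, 0.40, 0.36, 0.28, 0.36} → pass.
TD (methods 1·2): 0.44 vs {0.19, 0.27, 0.23, 0.33, 0.28, 0.36} → pass.
0 of 4 fail.

0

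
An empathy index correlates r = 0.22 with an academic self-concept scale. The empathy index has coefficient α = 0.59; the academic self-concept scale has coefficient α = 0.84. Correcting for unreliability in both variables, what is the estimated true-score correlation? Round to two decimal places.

r_true = r_obs / √(r_xx · r_yy) = 0.22 / √(0.59 × 0.84) = 0.22 / √0.4956 = 0.22 / 0.7040 ≈ 0.31.

0.31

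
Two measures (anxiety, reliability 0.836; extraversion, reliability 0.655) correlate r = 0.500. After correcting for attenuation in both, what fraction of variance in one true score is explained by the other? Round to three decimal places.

Disattenuated r = 0.500 / √(0.836 × 0.655) = 0.500 / 0.7400 = 0.6757.
Shared true-score variance = 0.6757² = 0.4566 ≈ 0.457.

0.457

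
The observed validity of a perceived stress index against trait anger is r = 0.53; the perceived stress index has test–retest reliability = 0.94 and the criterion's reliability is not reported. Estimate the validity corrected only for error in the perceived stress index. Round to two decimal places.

0.55

Single correction: r_c = r_obs / √r_xx = 0.53 / √0.94 = 0.53 / 0.9695 ≈ 0.55.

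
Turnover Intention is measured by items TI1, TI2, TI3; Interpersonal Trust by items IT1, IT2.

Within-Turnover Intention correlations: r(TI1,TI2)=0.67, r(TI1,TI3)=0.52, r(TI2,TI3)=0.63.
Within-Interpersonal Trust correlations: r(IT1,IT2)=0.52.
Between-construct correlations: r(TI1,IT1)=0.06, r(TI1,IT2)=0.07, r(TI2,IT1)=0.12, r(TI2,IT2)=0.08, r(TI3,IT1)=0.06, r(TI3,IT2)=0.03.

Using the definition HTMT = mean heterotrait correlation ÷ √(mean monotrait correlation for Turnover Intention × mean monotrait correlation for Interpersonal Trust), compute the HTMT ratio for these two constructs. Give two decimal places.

Between-construct mean = 0.42/6 = 0.0700.
Mean within-TI = 1.82/3 = 0.6067; mean within-IT = 0.52/1 = 0.5200.
Geometric mean = √(0.6067 × 0.5200) = 0.5617.
HTMT = 0.0700 / 0.5617 = 0.12.

0.12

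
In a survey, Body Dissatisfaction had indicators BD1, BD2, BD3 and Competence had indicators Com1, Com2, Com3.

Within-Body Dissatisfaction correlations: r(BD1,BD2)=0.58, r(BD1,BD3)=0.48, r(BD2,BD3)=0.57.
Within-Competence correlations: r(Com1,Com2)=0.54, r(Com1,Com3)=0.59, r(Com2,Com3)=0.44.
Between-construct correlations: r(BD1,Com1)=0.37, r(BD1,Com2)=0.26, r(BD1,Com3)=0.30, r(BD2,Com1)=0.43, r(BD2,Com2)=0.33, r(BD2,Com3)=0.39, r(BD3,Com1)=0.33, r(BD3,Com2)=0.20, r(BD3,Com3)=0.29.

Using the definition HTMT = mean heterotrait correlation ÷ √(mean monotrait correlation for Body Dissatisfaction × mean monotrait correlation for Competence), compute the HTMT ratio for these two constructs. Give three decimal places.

0.604

Between-construct mean = 2.90/9 = 0.3222.
Mean within-BD = 1.63/3 = 0.5433; mean within-Com = 1.57/3 = 0.5233.
Geometric mean = √(0.5433 × 0.5233) = 0.5332.
HTMT = 0.3222 / 0.5332 = 0.604.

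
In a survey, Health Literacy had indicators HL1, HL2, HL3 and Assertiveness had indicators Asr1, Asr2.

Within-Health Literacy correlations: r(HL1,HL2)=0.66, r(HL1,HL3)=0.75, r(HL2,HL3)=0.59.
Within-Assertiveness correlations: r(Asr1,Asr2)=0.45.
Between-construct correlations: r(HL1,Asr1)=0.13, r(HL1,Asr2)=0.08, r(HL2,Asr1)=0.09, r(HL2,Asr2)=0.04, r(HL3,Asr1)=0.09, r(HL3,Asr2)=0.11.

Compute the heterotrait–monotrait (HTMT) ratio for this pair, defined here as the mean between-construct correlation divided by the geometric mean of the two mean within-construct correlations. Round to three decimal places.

0.164

Between-construct mean = 0.54/6 = 0.0900.
Mean within-HL = 2.00/3 = 0.6667; mean within-Asr = 0.45/1 = 0.4500.
Geometric mean = √(0.6667 × 0.4500) = 0.5477.
HTMT = 0.0900 / 0.5477 = 0.164.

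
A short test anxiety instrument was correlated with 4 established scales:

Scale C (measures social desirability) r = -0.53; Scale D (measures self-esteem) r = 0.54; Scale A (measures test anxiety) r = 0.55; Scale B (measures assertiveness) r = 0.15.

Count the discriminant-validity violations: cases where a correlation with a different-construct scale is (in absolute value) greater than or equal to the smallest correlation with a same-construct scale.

Convergent (same construct = test anxiety): Scale A.
Smallest convergent = 0.55. Discriminant |r|: 0.53, 0.54, 0.15; count ≥ 0.55 → 0.

0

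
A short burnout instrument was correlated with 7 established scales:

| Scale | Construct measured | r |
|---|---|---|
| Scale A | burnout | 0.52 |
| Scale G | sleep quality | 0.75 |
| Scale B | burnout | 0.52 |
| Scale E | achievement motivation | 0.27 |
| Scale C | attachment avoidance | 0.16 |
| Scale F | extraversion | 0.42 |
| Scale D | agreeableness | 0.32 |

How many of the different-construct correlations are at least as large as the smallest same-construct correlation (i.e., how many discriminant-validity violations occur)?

1

Convergent (same construct = burnout): Scale A, Scale B.
Smallest convergent = 0.52. Discriminant values: 0.75, 0.27, 0.16, 0.42, 0.32; count ≥ 0.52 → 1.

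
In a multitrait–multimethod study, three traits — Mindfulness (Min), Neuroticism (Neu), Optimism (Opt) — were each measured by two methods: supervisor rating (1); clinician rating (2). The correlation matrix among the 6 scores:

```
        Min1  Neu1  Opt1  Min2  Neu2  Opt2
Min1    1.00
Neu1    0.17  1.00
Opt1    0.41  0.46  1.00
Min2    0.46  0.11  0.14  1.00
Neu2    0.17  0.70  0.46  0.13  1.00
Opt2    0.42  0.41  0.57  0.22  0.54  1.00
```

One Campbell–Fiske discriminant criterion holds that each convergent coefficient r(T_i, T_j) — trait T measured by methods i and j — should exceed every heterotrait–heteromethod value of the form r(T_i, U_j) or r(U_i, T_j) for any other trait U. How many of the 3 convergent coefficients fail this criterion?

Each convergent coefficient versus the relevant comparison correlations:
Min (methods 1·2): 0.46 vs {0.17, 0.11, 0.42, 0.14} → pass.
Neu (methods 1·2): 0.70 vs {0.11, 0.17, 0.41, 0.46} → pass.
Opt (methods 1·2): 0.57 vs {0.14, 0.42, 0.46, 0.41} → pass.
0 of 3 fail.

0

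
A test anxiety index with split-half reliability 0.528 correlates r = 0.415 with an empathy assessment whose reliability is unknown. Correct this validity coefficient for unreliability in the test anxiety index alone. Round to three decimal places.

Single correction: r_c = r_obs / √r_xx = 0.415 / √0.528 = 0.415 / 0.7266 ≈ 0.571.

0.571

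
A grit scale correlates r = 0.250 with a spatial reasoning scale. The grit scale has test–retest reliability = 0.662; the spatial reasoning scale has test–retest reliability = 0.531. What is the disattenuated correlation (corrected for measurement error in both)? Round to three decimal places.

0.422

r_true = r_obs / √(r_xx · r_yy) = 0.250 / √(0.662 × 0.531) = 0.250 / √0.351522 = 0.250 / 0.5929 ≈ 0.422.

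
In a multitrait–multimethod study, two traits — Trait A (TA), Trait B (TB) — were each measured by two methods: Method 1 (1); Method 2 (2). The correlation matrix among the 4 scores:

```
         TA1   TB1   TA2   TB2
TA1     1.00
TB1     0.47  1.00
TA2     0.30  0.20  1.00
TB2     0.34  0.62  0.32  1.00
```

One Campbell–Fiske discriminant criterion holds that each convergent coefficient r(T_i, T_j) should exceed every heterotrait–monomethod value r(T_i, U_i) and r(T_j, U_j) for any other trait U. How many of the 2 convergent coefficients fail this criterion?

1

Each convergent coefficient versus the relevant comparison correlations:
TA (methods 1·2): 0.30 vs {0.47, 0.32} → fail.
TB (methods 1·2): 0.62 vs {0.47, 0.32} → pass.
1 of 2 fail.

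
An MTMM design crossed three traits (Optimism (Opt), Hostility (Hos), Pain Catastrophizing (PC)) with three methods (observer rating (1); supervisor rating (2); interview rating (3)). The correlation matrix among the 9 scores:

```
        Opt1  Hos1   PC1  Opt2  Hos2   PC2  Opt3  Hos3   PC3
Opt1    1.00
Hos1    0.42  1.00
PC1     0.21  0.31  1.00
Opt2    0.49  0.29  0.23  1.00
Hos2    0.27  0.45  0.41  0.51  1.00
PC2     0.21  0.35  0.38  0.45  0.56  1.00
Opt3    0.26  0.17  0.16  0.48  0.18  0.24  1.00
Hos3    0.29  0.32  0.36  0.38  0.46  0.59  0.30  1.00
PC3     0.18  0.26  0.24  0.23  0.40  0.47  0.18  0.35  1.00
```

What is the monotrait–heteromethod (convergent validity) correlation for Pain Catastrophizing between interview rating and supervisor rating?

0.47

Same trait (PC), different methods: r(PC3, PC2) = 0.47.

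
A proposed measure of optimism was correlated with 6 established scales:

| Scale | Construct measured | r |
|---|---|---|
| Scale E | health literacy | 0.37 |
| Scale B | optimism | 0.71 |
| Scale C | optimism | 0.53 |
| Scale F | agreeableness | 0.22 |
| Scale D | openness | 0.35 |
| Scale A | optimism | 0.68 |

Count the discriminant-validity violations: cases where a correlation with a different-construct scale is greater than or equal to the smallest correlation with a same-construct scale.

Convergent (same construct = optimism): Scale B, Scale C, Scale A.
Smallest convergent = 0.53. Discriminant values: 0.37, 0.22, 0.35; count ≥ 0.53 → 0.

0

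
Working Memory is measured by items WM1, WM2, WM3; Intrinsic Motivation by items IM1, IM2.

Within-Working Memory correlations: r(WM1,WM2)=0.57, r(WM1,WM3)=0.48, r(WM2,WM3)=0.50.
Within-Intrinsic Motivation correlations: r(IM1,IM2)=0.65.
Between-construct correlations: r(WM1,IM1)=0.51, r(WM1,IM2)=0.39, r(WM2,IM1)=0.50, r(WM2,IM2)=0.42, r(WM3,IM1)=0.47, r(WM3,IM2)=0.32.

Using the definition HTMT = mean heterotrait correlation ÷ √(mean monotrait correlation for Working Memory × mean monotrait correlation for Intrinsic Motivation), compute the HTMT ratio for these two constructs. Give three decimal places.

Between-construct mean = 2.61/6 = 0.4350.
Mean within-WM = 1.55/3 = 0.5167; mean within-IM = 0.65/1 = 0.6500.
Geometric mean = √(0.5167 × 0.6500) = 0.5795.
HTMT = 0.4350 / 0.5795 = 0.751.

0.751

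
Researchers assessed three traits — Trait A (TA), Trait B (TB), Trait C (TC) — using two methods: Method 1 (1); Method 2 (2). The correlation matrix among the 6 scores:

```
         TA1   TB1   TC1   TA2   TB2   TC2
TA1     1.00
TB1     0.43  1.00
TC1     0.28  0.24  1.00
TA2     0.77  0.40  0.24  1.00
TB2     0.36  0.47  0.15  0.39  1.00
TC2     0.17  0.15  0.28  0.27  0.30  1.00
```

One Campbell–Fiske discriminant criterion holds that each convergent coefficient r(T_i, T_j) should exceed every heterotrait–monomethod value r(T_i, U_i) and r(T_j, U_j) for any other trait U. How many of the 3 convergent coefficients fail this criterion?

Convergent coefficients and their comparison sets:
TA (methods 1·2): 0.77 vs {0.43, 0.39, 0.28, 0.27} → pass.
TB (methods 1·2): 0.47 vs {0.43, 0.39, 0.24, 0.30} → pass.
TC (methods 1·2): 0.28 vs {0.28, 0.27, 0.24, 0.30} → fail.
1 of 3 fail.

1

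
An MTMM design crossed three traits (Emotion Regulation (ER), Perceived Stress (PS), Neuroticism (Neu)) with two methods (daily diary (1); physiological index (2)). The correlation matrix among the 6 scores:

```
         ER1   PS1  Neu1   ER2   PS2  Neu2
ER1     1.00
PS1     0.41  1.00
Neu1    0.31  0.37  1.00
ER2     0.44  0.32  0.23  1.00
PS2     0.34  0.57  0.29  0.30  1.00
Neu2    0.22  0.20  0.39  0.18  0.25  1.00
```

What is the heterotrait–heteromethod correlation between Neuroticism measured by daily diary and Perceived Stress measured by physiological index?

0.29

Different traits and methods: r(Neu1, PS2) = 0.29.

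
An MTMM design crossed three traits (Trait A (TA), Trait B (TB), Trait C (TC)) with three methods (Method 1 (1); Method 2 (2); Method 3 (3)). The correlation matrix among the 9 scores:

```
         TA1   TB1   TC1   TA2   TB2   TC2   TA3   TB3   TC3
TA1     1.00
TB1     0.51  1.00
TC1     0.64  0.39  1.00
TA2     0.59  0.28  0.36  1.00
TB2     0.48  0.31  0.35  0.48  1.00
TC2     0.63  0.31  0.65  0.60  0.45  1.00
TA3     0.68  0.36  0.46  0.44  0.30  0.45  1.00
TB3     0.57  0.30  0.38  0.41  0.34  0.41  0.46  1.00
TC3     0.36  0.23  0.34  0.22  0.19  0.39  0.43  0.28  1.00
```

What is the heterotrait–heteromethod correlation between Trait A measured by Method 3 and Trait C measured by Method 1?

Different traits and methods: r(TA3, TC1) = 0.46.

0.46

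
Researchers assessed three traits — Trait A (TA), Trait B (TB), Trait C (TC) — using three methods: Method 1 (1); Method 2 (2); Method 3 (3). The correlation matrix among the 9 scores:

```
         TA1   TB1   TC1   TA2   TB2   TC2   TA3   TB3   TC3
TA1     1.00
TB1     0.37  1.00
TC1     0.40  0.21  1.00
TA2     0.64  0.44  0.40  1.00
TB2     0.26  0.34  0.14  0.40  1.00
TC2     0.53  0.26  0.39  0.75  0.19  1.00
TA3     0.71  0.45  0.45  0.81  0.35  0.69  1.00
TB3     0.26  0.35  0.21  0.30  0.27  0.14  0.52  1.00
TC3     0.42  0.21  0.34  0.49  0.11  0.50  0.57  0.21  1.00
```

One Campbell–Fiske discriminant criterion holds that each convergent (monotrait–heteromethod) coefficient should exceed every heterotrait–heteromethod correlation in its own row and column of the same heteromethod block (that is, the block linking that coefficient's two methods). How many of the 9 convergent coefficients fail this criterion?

6

Convergent coefficients and their comparison sets:
TA (methods 1·2): 0.64 vs {0.26, 0.44, 0.53, 0.40} → pass.
TA (methods 1·3): 0.71 vs {0.26, 0.45, 0.42, 0.45} → pass.
TA (methods 2·3): 0.81 vs {0.30, 0.35, 0.49, 0.69} → pass.
TB (methods 1·2): 0.34 vs {0.44, 0.26, 0.26, 0.14} → fail.
TB (methods 1·3): 0.35 vs {0.45, 0.26, 0.21, 0.21} → fail.
TB (methods 2·3): 0.27 vs {0.35, 0.30, 0.11, 0.14} → fail.
TC (methods 1·2): 0.39 vs {0.40, 0.53, 0.14, 0.26} → fail.
TC (methods 1·3): 0.34 vs {0.45, 0.42, 0.21, 0.21} → fail.
TC (methods 2·3): 0.50 vs {0.69, 0.49, 0.14, 0.11} → fail.
6 of 9 fail.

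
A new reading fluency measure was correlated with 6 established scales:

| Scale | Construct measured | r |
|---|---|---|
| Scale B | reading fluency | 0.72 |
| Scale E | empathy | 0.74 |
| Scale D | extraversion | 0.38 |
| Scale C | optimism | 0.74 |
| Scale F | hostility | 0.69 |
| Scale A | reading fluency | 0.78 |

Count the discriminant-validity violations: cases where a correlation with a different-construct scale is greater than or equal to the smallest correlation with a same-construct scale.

2

Convergent (same construct = reading fluency): Scale B, Scale A.
Smallest convergent = 0.72. Discriminant values: 0.74, 0.38, 0.74, 0.69; count ≥ 0.72 → 2.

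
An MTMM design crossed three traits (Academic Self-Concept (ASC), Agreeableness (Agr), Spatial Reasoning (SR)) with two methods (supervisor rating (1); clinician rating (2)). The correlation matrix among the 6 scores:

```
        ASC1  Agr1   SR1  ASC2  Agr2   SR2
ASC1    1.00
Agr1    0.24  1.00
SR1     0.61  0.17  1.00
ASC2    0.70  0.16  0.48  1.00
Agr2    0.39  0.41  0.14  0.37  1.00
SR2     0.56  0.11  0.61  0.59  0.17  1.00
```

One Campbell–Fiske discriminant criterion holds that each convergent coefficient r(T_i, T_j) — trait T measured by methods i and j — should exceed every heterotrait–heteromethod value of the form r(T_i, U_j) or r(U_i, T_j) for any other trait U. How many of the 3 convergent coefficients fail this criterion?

0

Convergent coefficients and their comparison sets:
ASC (methods 1·2): 0.70 vs {0.39, 0.16, 0.56, 0.48} → pass.
Agr (methods 1·2): 0.41 vs {0.16, 0.39, 0.11, 0.14} → pass.
SR (methods 1·2): 0.61 vs {0.48, 0.56, 0.14, 0.11} → pass.
0 of 3 fail.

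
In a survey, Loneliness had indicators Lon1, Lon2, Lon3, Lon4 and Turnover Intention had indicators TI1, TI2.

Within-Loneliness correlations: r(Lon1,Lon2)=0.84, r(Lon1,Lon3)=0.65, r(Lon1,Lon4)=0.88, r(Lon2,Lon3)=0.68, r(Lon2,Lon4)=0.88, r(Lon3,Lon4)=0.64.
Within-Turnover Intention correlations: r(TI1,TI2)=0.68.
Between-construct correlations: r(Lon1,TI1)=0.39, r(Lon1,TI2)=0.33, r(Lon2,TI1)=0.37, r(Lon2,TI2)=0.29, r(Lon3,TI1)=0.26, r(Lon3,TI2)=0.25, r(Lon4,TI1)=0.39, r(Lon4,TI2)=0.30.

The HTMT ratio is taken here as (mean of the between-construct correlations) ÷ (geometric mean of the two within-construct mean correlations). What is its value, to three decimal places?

Between-construct mean = 2.58/8 = 0.3225.
Mean within-Lon = 4.57/6 = 0.7617; mean within-TI = 0.68/1 = 0.6800.
Geometric mean = √(0.7617 × 0.6800) = 0.7197.
HTMT = 0.3225 / 0.7197 = 0.448.

0.448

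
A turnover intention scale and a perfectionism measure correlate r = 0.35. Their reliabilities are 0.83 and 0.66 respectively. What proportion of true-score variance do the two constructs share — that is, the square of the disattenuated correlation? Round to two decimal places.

Disattenuated r = 0.35 / √(0.83 × 0.66) = 0.35 / 0.7401 = 0.4729.
Shared true-score variance = 0.4729² = 0.2236 ≈ 0.22.

0.22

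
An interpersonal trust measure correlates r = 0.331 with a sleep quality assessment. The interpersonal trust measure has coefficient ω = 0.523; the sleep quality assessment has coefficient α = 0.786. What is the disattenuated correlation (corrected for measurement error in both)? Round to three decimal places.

0.516

r_true = r_obs / √(r_xx · r_yy) = 0.331 / √(0.523 × 0.786) = 0.331 / √0.411078 = 0.331 / 0.6412 ≈ 0.516.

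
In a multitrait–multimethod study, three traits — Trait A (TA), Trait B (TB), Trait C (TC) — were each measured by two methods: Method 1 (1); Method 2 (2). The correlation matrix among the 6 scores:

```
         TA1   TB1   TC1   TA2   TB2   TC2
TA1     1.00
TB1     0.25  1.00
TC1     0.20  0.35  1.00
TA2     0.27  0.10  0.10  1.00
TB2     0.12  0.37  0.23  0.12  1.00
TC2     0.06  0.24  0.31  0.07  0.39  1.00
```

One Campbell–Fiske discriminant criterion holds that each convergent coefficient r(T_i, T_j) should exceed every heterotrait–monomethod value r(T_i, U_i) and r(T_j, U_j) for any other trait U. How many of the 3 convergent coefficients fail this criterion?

Checking each validity diagonal entry against its comparison values:
TA (methods 1·2): 0.27 vs {0.25, 0.12, 0.20, 0.07} → pass.
TB (methods 1·2): 0.37 vs {0.25, 0.12, 0.35, 0.39} → fail.
TC (methods 1·2): 0.31 vs {0.20, 0.07, 0.35, 0.39} → fail.
2 of 3 fail.

2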